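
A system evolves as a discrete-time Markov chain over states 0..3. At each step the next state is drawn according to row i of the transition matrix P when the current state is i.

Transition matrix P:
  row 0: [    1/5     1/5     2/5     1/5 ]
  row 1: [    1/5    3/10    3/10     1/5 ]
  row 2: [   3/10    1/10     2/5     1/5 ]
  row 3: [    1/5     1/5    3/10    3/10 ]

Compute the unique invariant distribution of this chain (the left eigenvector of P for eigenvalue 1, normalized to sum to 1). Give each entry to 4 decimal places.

Balance equations π_j = Σ_i π_i·P[i][j]:
  π_0 = 1/5·π_0 + 1/5·π_1 + 3/10·π_2 + 1/5·π_3
  π_1 = 1/5·π_0 + 3/10·π_1 + 1/10·π_2 + 1/5·π_3
  π_2 = 2/5·π_0 + 3/10·π_1 + 2/5·π_2 + 3/10·π_3
  normalize: π_0 + π_1 + π_2 + π_3 = 1
Solving the linear system gives exactly π = [21/89, 146/801, 32/89, 2/9].

π = [0.2360, 0.1823, 0.3596, 0.2222]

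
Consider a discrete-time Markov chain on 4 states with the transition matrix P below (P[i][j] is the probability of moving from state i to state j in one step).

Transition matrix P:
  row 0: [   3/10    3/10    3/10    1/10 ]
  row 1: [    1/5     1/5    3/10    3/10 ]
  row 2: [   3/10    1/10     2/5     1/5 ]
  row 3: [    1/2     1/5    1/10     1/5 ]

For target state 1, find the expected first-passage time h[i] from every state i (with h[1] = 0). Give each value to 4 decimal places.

h = [4.4385, 0.0000, 5.4545, 4.7059]

First-step conditioning: h[1] = 0; for i ≠ 1, h[i] = 1 + Σ_k P[i][k]·h[k].
  h[0] = 1 + 3/10·h[0] + 3/10·h[2] + 1/10·h[3]
  h[2] = 1 + 3/10·h[0] + 2/5·h[2] + 1/5·h[3]
  h[3] = 1 + 1/2·h[0] + 1/10·h[2] + 1/5·h[3]
Solving the 3×3 linear system over states ≠ 1 gives exactly h = [830/187, 0, 60/11, 80/17] (h[1] = 0 is the target).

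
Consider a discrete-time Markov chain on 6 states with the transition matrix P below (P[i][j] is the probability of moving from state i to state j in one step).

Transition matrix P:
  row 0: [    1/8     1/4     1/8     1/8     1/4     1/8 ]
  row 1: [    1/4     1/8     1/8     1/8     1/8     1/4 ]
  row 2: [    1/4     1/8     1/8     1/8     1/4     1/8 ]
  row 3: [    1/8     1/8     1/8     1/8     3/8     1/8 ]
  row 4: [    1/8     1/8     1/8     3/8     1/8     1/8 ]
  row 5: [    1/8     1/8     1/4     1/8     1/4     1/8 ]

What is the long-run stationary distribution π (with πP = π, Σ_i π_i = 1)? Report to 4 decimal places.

π = [0.1610, 0.1451, 0.1429, 0.1816, 0.2263, 0.1431]

Balance equations π_j = Σ_i π_i·P[i][j]:
  π_0 = 1/8·π_0 + 1/4·π_1 + 1/4·π_2 + 1/8·π_3 + 1/8·π_4 + 1/8·π_5
  π_1 = 1/4·π_0 + 1/8·π_1 + 1/8·π_2 + 1/8·π_3 + 1/8·π_4 + 1/8·π_5
  π_2 = 1/8·π_0 + 1/8·π_1 + 1/8·π_2 + 1/8·π_3 + 1/8·π_4 + 1/4·π_5
  π_3 = 1/8·π_0 + 1/8·π_1 + 1/8·π_2 + 1/8·π_3 + 3/8·π_4 + 1/8·π_5
  π_4 = 1/4·π_0 + 1/8·π_1 + 1/4·π_2 + 3/8·π_3 + 1/8·π_4 + 1/4·π_5
  normalize: π_0 + π_1 + π_2 + π_3 + π_4 + π_5 = 1
Solving the linear system gives exactly π = [649/4031, 585/4031, 576/4031, 7319/40310, 9121/40310, 577/4031].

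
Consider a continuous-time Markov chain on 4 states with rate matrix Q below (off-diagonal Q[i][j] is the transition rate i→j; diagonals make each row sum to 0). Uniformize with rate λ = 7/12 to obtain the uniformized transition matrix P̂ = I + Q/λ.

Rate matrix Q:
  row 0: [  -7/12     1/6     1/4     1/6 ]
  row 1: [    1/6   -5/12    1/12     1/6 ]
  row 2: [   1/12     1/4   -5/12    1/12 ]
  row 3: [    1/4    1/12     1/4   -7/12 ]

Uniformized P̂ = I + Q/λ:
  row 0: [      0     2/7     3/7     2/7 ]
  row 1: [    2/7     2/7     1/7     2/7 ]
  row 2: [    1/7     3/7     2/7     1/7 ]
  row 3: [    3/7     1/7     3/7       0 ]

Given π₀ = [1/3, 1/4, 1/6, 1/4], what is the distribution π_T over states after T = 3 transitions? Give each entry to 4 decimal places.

t=0: π = [0.3333, 0.2500, 0.1667, 0.2500]
t=1: π = [0.2024, 0.2738, 0.3333, 0.1905]
t=2: π = [0.2075, 0.3061, 0.3027, 0.1837]
t=3: π = [0.2094, 0.3027, 0.2979, 0.1900]

π = [0.2094, 0.3027, 0.2979, 0.1900]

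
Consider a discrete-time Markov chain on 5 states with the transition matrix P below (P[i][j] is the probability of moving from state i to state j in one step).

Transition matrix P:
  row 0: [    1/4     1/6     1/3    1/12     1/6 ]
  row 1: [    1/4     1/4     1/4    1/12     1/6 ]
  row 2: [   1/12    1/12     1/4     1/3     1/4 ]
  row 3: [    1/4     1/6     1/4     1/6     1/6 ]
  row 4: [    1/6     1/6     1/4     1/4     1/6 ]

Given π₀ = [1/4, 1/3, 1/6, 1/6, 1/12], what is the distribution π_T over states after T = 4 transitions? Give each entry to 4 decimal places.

t=0: π = [0.2500, 0.3333, 0.1667, 0.1667, 0.0833]
t=1: π = [0.2153, 0.1806, 0.2708, 0.1528, 0.1806]
t=2: π = [0.1898, 0.1591, 0.2679, 0.1939, 0.1892]
t=3: π = [0.1896, 0.1576, 0.2658, 0.1980, 0.1890]
t=4: π = [0.1899, 0.1576, 0.2658, 0.1978, 0.1888]

π = [0.1899, 0.1576, 0.2658, 0.1978, 0.1888]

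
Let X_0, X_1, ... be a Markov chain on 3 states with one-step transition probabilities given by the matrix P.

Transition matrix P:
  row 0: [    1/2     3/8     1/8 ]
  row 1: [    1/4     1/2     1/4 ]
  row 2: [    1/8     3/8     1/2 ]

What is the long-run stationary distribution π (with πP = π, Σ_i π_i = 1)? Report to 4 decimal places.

π = [0.2857, 0.4286, 0.2857]

Balance equations π_j = Σ_i π_i·P[i][j]:
  π_0 = 1/2·π_0 + 1/4·π_1 + 1/8·π_2
  π_1 = 3/8·π_0 + 1/2·π_1 + 3/8·π_2
  normalize: π_0 + π_1 + π_2 = 1
Solving the linear system gives exactly π = [2/7, 3/7, 2/7].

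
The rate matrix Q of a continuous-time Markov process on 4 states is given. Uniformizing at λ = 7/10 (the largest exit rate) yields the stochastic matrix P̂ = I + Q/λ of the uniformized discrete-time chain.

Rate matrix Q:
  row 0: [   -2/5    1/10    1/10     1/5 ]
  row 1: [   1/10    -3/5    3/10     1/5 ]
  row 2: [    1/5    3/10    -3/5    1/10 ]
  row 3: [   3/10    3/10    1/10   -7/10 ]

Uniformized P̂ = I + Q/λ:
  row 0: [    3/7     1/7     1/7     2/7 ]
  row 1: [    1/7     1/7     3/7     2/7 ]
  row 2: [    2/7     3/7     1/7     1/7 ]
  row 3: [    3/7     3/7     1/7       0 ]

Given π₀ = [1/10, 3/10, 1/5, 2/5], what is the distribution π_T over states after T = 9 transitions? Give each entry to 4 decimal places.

π = [0.3228, 0.2617, 0.2176, 0.1980]

t=0: π = [0.1000, 0.3000, 0.2000, 0.4000]
t=1: π = [0.3143, 0.3143, 0.2286, 0.1429]
t=2: π = [0.3061, 0.2490, 0.2327, 0.2122]
t=3: π = [0.3242, 0.2700, 0.2140, 0.1918]
t=4: π = [0.3209, 0.2588, 0.2200, 0.2003]
t=5: π = [0.3232, 0.2629, 0.2168, 0.1970]
t=6: π = [0.3225, 0.2611, 0.2180, 0.1984]
t=7: π = [0.3228, 0.2618, 0.2175, 0.1979]
t=8: π = [0.3227, 0.2615, 0.2177, 0.1981]
t=9: π = [0.3228, 0.2617, 0.2176, 0.1980]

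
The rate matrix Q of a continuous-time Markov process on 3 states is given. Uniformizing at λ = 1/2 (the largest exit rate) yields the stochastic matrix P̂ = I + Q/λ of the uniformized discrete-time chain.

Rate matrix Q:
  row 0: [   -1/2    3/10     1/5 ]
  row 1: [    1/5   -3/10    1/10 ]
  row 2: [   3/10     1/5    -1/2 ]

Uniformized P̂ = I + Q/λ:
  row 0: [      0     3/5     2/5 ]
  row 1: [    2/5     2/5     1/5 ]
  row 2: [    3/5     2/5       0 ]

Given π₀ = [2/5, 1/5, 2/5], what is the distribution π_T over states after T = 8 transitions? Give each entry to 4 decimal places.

t=0: π = [0.4000, 0.2000, 0.4000]
t=1: π = [0.3200, 0.4800, 0.2000]
t=2: π = [0.3120, 0.4640, 0.2240]
t=3: π = [0.3200, 0.4624, 0.2176]
t=4: π = [0.3155, 0.4640, 0.2205]
t=5: π = [0.3179, 0.4631, 0.2190]
t=6: π = [0.3166, 0.4636, 0.2198]
t=7: π = [0.3173, 0.4633, 0.2194]
t=8: π = [0.3170, 0.4635, 0.2196]

π = [0.3170, 0.4635, 0.2196]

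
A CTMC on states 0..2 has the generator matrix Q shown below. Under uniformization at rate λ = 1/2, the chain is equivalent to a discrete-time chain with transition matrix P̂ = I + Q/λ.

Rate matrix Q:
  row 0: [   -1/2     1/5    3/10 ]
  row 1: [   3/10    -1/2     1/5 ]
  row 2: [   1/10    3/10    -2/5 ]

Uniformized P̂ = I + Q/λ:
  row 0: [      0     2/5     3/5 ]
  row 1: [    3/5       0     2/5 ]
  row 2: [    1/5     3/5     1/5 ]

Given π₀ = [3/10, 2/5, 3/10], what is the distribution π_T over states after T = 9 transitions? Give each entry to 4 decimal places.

π = [0.2799, 0.3401, 0.3800]

t=0: π = [0.3000, 0.4000, 0.3000]
t=1: π = [0.3000, 0.3000, 0.4000]
t=2: π = [0.2600, 0.3600, 0.3800]
t=3: π = [0.2920, 0.3320, 0.3760]
t=4: π = [0.2744, 0.3424, 0.3832]
t=5: π = [0.2821, 0.3397, 0.3782]
t=6: π = [0.2795, 0.3398, 0.3808]
t=7: π = [0.2800, 0.3402, 0.3797]
t=8: π = [0.2801, 0.3399, 0.3801]
t=9: π = [0.2799, 0.3401, 0.3800]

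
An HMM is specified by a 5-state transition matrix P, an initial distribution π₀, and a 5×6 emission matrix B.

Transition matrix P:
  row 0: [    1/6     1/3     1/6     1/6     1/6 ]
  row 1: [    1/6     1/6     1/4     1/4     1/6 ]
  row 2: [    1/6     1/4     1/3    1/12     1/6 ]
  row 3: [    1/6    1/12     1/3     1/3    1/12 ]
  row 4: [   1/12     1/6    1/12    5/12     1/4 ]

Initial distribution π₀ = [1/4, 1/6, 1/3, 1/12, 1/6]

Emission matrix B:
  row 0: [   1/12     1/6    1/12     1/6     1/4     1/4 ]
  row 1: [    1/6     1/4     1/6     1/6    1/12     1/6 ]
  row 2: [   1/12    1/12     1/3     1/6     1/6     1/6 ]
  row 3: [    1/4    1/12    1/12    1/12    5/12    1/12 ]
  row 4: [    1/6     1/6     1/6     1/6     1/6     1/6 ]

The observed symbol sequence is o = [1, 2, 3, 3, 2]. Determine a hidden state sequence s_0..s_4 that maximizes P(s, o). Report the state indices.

path = [1, 2, 2, 2, 2]

t=0: δ = [4.167e-02, 4.167e-02, 2.778e-02, 6.944e-03, 2.778e-02]  (obs o_0=1)
t=1: δ = [5.787e-04, 2.315e-03, 3.472e-03, 9.645e-04, 1.157e-03]  ψ = [0, 0, 1, 4, 0]  (obs o_1=2)
t=2: δ = [9.645e-05, 1.447e-04, 1.929e-04, 4.823e-05, 9.645e-05]  ψ = [2, 2, 2, 1, 2]  (obs o_2=3)
t=3: δ = [5.358e-06, 8.038e-06, 1.072e-05, 3.349e-06, 5.358e-06]  ψ = [2, 2, 2, 4, 2]  (obs o_3=3)
t=4: δ = [1.488e-07, 4.465e-07, 1.191e-06, 1.861e-07, 2.977e-07]  ψ = [2, 2, 2, 4, 2]  (obs o_4=2)
backtrack: best end state = 2; path = [1, 2, 2, 2, 2]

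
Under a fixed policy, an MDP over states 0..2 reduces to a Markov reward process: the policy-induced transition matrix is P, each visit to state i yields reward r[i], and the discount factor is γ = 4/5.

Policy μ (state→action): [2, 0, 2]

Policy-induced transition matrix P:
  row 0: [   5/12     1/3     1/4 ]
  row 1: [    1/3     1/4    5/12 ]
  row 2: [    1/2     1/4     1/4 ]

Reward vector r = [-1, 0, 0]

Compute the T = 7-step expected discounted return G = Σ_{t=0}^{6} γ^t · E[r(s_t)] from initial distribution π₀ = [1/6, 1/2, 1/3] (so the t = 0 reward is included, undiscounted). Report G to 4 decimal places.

t=0: π = [0.1667, 0.5000, 0.3333], E[r] = -0.1667, γ^t·E[r] = -0.166667, running G = -0.166667
t=1: π = [0.4028, 0.2639, 0.3333], E[r] = -0.4028, γ^t·E[r] = -0.322222, running G = -0.488889
t=2: π = [0.4225, 0.2836, 0.2940], E[r] = -0.4225, γ^t·E[r] = -0.270370, running G = -0.759259
t=3: π = [0.4175, 0.2852, 0.2973], E[r] = -0.4175, γ^t·E[r] = -0.213778, running G = -0.973037
t=4: π = [0.4177, 0.2848, 0.2975], E[r] = -0.4177, γ^t·E[r] = -0.171078, running G = -1.144115
t=5: π = [0.4177, 0.2848, 0.2975], E[r] = -0.4177, γ^t·E[r] = -0.136881, running G = -1.280996
t=6: π = [0.4177, 0.2848, 0.2975], E[r] = -0.4177, γ^t·E[r] = -0.109503, running G = -1.390500

G = -1.3905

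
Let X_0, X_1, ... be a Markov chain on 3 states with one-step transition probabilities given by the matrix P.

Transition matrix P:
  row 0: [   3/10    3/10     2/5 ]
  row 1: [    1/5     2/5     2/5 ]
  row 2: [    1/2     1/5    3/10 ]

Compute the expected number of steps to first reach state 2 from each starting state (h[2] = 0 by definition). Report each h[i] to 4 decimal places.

First-step conditioning: h[2] = 0; for i ≠ 2, h[i] = 1 + Σ_k P[i][k]·h[k].
  h[0] = 1 + 3/10·h[0] + 3/10·h[1]
  h[1] = 1 + 1/5·h[0] + 2/5·h[1]
Solving the 2×2 linear system over states ≠ 2 gives exactly h = [5/2, 5/2, 0] (h[2] = 0 is the target).

h = [2.5000, 2.5000, 0.0000]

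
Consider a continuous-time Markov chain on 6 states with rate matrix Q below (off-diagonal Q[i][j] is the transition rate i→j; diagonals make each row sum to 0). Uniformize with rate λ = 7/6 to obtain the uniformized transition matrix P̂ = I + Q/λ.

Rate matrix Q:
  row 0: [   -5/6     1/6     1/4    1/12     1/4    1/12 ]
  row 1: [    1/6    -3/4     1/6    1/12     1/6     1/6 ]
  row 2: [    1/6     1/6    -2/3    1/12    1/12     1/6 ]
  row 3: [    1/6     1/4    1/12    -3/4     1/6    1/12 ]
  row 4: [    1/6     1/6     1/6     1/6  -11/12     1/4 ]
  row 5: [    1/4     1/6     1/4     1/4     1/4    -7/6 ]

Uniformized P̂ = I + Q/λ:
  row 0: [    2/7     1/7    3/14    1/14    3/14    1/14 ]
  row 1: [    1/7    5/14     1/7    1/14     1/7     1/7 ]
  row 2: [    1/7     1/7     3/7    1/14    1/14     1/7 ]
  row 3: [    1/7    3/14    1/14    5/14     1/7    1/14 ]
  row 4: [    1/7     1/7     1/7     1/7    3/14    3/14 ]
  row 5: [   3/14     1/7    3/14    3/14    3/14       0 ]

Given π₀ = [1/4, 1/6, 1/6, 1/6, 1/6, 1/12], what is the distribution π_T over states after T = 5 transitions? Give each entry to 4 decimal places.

π = [0.1763, 0.1945, 0.2151, 0.1391, 0.1597, 0.1153]

t=0: π = [0.2500, 0.1667, 0.1667, 0.1667, 0.1667, 0.0833]
t=1: π = [0.1845, 0.1905, 0.2024, 0.1429, 0.1667, 0.1131]
t=2: π = [0.1773, 0.1939, 0.2117, 0.1403, 0.1616, 0.1152]
t=3: π = [0.1764, 0.1944, 0.2142, 0.1395, 0.1602, 0.1153]
t=4: π = [0.1763, 0.1945, 0.2149, 0.1392, 0.1598, 0.1153]
t=5: π = [0.1763, 0.1945, 0.2151, 0.1391, 0.1597, 0.1153]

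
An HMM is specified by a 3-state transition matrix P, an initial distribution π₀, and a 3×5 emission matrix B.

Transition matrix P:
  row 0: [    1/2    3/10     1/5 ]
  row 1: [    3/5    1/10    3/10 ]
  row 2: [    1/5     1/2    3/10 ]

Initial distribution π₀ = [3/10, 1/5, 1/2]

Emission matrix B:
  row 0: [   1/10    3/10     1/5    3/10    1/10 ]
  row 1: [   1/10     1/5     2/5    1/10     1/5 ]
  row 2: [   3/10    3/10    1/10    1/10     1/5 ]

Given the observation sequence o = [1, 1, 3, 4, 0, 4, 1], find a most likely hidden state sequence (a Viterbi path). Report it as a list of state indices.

t=0: δ = [9.000e-02, 4.000e-02, 1.500e-01]  (obs o_0=1)
t=1: δ = [1.350e-02, 1.500e-02, 1.350e-02]  ψ = [0, 2, 2]  (obs o_1=1)
t=2: δ = [2.700e-03, 6.750e-04, 4.500e-04]  ψ = [1, 2, 1]  (obs o_2=3)
t=3: δ = [1.350e-04, 1.620e-04, 1.080e-04]  ψ = [0, 0, 0]  (obs o_3=4)
t=4: δ = [9.720e-06, 5.400e-06, 1.458e-05]  ψ = [1, 2, 1]  (obs o_4=0)
t=5: δ = [4.860e-07, 1.458e-06, 8.748e-07]  ψ = [0, 2, 2]  (obs o_5=4)
t=6: δ = [2.624e-07, 8.748e-08, 1.312e-07]  ψ = [1, 2, 1]  (obs o_6=1)
backtrack: best end state = 0; path = [2, 1, 0, 1, 2, 1, 0]

path = [2, 1, 0, 1, 2, 1, 0]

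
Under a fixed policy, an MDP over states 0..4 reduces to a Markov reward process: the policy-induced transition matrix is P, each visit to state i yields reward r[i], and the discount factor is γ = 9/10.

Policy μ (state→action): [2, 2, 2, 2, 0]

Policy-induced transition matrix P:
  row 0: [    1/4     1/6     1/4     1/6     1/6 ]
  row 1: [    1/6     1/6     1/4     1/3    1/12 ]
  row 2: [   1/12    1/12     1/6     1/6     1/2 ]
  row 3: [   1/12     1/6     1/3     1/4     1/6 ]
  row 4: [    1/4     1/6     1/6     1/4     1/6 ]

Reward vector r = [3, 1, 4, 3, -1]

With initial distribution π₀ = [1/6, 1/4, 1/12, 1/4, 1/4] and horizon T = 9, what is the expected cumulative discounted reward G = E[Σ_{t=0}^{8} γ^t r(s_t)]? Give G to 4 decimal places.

G = 12.0775

t=0: π = [0.1667, 0.2500, 0.0833, 0.2500, 0.2500], E[r] = 1.5833, γ^t·E[r] = 1.583333, running G = 1.583333
t=1: π = [0.1736, 0.1597, 0.2431, 0.2500, 0.1736], E[r] = 2.2292, γ^t·E[r] = 2.006250, running G = 3.589583
t=2: π = [0.1545, 0.1464, 0.2361, 0.2286, 0.2344], E[r] = 2.0058, γ^t·E[r] = 1.624688, running G = 5.214271
t=3: π = [0.1603, 0.1470, 0.2298, 0.2296, 0.2332], E[r] = 2.0032, γ^t·E[r] = 1.460320, running G = 6.674591
t=4: π = [0.1612, 0.1475, 0.2306, 0.2297, 0.2310], E[r] = 2.0114, γ^t·E[r] = 1.319680, running G = 7.994272
t=5: π = [0.1610, 0.1475, 0.2307, 0.2296, 0.2312], E[r] = 2.0109, γ^t·E[r] = 1.187399, running G = 9.181671
t=6: π = [0.1610, 0.1474, 0.2306, 0.2296, 0.2313], E[r] = 2.0107, γ^t·E[r] = 1.068553, running G = 10.250224
t=7: π = [0.1610, 0.1474, 0.2306, 0.2297, 0.2313], E[r] = 2.0107, γ^t·E[r] = 0.961714, running G = 11.211938
t=8: π = [0.1610, 0.1474, 0.2306, 0.2297, 0.2313], E[r] = 2.0107, γ^t·E[r] = 0.865544, running G = 12.077483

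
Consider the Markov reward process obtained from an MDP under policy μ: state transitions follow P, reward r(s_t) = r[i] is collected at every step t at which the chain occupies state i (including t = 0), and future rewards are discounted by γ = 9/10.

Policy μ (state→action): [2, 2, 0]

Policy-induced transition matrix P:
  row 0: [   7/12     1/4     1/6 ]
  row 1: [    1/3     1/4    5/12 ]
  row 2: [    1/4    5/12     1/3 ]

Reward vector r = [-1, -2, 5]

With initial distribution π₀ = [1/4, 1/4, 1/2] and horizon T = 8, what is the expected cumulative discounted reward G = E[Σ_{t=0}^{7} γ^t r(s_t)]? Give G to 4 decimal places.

G = 3.9772

t=0: π = [0.2500, 0.2500, 0.5000], E[r] = 1.7500, γ^t·E[r] = 1.750000, running G = 1.750000
t=1: π = [0.3542, 0.3333, 0.3125], E[r] = 0.5417, γ^t·E[r] = 0.487500, running G = 2.237500
t=2: π = [0.3958, 0.3021, 0.3021], E[r] = 0.5104, γ^t·E[r] = 0.413438, running G = 2.650938
t=3: π = [0.4071, 0.3003, 0.2925], E[r] = 0.4549, γ^t·E[r] = 0.331594, running G = 2.982531
t=4: π = [0.4107, 0.2988, 0.2905], E[r] = 0.4443, γ^t·E[r] = 0.291505, running G = 3.274036
t=5: π = [0.4118, 0.2984, 0.2898], E[r] = 0.4402, γ^t·E[r] = 0.259948, running G = 3.533985
t=6: π = [0.4121, 0.2983, 0.2896], E[r] = 0.4391, γ^t·E[r] = 0.233359, running G = 3.767343
t=7: π = [0.4122, 0.2983, 0.2895], E[r] = 0.4387, γ^t·E[r] = 0.209852, running G = 3.977196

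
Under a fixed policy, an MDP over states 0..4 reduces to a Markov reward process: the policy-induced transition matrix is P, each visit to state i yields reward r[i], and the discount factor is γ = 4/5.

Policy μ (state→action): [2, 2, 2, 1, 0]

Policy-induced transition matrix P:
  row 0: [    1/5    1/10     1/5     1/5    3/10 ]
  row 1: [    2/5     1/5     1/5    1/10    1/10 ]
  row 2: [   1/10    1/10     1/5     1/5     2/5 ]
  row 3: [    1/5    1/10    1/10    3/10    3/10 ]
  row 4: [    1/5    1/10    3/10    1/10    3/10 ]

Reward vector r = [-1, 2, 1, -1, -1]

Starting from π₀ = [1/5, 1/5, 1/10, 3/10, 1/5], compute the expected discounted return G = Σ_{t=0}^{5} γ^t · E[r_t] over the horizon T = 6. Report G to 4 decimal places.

t=0: π = [0.2000, 0.2000, 0.1000, 0.3000, 0.2000], E[r] = -0.2000, γ^t·E[r] = -0.200000, running G = -0.200000
t=1: π = [0.2300, 0.1200, 0.1900, 0.1900, 0.2700], E[r] = -0.2600, γ^t·E[r] = -0.208000, running G = -0.408000
t=2: π = [0.2050, 0.1120, 0.2080, 0.1800, 0.2950], E[r] = -0.2480, γ^t·E[r] = -0.158720, running G = -0.566720
t=3: π = [0.2016, 0.1112, 0.2115, 0.1773, 0.2984], E[r] = -0.2434, γ^t·E[r] = -0.124621, running G = -0.691341
t=4: π = [0.2011, 0.1111, 0.2121, 0.1768, 0.2989], E[r] = -0.2424, γ^t·E[r] = -0.099295, running G = -0.790636
t=5: π = [0.2010, 0.1111, 0.2122, 0.1767, 0.2990], E[r] = -0.2422, γ^t·E[r] = -0.079376, running G = -0.870012

G = -0.8700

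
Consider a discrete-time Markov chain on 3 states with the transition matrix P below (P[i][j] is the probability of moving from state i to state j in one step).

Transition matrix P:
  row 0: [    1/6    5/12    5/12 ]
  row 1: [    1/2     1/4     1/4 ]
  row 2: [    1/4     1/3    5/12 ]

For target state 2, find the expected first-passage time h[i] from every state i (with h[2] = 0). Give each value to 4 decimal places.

First-step conditioning: h[2] = 0; for i ≠ 2, h[i] = 1 + Σ_k P[i][k]·h[k].
  h[0] = 1 + 1/6·h[0] + 5/12·h[1]
  h[1] = 1 + 1/2·h[0] + 1/4·h[1]
Solving the 2×2 linear system over states ≠ 2 gives exactly h = [14/5, 16/5, 0] (h[2] = 0 is the target).

h = [2.8000, 3.2000, 0.0000]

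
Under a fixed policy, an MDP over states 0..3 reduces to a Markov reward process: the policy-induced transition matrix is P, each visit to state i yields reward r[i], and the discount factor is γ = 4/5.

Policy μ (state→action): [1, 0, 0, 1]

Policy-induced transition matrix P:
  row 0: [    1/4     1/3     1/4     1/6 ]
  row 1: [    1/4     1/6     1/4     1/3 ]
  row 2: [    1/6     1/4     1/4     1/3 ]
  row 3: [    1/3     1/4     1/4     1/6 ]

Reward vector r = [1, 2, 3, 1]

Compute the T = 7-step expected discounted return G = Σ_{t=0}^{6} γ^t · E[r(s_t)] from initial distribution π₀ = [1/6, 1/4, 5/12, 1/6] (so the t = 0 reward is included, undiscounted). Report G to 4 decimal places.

G = 7.2422

t=0: π = [0.1667, 0.2500, 0.4167, 0.1667], E[r] = 2.0833, γ^t·E[r] = 2.083333, running G = 2.083333
t=1: π = [0.2292, 0.2431, 0.2500, 0.2778], E[r] = 1.7431, γ^t·E[r] = 1.394444, running G = 3.477778
t=2: π = [0.2523, 0.2488, 0.2500, 0.2488], E[r] = 1.7488, γ^t·E[r] = 1.119259, running G = 4.597037
t=3: π = [0.2499, 0.2503, 0.2500, 0.2498], E[r] = 1.7503, γ^t·E[r] = 0.896148, running G = 5.493185
t=4: π = [0.2500, 0.2500, 0.2500, 0.2500], E[r] = 1.7500, γ^t·E[r] = 0.716787, running G = 6.209972
t=5: π = [0.2500, 0.2500, 0.2500, 0.2500], E[r] = 1.7500, γ^t·E[r] = 0.573440, running G = 6.783412
t=6: π = [0.2500, 0.2500, 0.2500, 0.2500], E[r] = 1.7500, γ^t·E[r] = 0.458752, running G = 7.242165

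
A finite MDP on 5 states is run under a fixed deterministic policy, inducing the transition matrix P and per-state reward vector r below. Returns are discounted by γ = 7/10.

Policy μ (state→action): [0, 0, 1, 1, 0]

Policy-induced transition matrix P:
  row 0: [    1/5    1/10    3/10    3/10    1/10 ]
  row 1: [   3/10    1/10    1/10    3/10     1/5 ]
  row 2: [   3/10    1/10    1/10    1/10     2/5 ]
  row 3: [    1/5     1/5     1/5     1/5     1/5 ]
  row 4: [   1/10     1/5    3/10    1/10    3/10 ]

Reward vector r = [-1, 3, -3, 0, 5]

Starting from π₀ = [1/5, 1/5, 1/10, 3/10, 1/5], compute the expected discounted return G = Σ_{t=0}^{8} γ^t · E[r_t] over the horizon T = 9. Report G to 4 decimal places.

G = 2.8148

t=0: π = [0.2000, 0.2000, 0.1000, 0.3000, 0.2000], E[r] = 1.1000, γ^t·E[r] = 1.100000, running G = 1.100000
t=1: π = [0.2100, 0.1500, 0.2100, 0.2100, 0.2200], E[r] = 0.7100, γ^t·E[r] = 0.497000, running G = 1.597000
t=2: π = [0.2140, 0.1430, 0.2070, 0.1930, 0.2430], E[r] = 0.8090, γ^t·E[r] = 0.396410, running G = 1.993410
t=3: π = [0.2107, 0.1436, 0.2107, 0.1907, 0.2443], E[r] = 0.8095, γ^t·E[r] = 0.277659, running G = 2.271069
t=4: π = [0.2110, 0.1435, 0.2101, 0.1899, 0.2455], E[r] = 0.8168, γ^t·E[r] = 0.196111, running G = 2.467180
t=5: π = [0.2108, 0.1435, 0.2103, 0.1899, 0.2455], E[r] = 0.8163, γ^t·E[r] = 0.137189, running G = 2.604369
t=6: π = [0.2108, 0.1435, 0.2102, 0.1899, 0.2455], E[r] = 0.8167, γ^t·E[r] = 0.096079, running G = 2.700448
t=7: π = [0.2108, 0.1435, 0.2103, 0.1899, 0.2455], E[r] = 0.8166, γ^t·E[r] = 0.067251, running G = 2.767699
t=8: π = [0.2108, 0.1435, 0.2103, 0.1899, 0.2455], E[r] = 0.8166, γ^t·E[r] = 0.047077, running G = 2.814776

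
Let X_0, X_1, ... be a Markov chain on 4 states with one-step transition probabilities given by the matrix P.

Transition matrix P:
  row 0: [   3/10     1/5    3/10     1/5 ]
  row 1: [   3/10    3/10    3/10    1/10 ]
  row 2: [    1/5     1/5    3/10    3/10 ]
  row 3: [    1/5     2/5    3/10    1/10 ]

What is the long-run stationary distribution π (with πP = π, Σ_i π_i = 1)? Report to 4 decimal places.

Balance equations π_j = Σ_i π_i·P[i][j]:
  π_0 = 3/10·π_0 + 3/10·π_1 + 1/5·π_2 + 1/5·π_3
  π_1 = 1/5·π_0 + 3/10·π_1 + 1/5·π_2 + 2/5·π_3
  π_2 = 3/10·π_0 + 3/10·π_1 + 3/10·π_2 + 3/10·π_3
  normalize: π_0 + π_1 + π_2 + π_3 = 1
Solving the linear system gives exactly π = [127/505, 133/505, 3/10, 187/1010].

π = [0.2515, 0.2634, 0.3000, 0.1851]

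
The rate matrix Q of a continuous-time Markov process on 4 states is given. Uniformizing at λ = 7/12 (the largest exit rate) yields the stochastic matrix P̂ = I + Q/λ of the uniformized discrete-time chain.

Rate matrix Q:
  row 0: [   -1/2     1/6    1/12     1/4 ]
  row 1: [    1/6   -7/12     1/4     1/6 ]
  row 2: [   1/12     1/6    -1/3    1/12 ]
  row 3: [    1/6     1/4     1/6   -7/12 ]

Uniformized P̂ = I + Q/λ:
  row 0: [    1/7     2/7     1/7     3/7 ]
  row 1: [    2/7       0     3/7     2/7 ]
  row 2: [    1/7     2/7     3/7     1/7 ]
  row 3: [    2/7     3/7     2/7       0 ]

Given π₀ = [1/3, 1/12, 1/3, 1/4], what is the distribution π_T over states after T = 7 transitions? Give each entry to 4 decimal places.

π = [0.2075, 0.2453, 0.3396, 0.2075]

t=0: π = [0.3333, 0.0833, 0.3333, 0.2500]
t=1: π = [0.1905, 0.2976, 0.2976, 0.2143]
t=2: π = [0.2160, 0.2313, 0.3435, 0.2092]
t=3: π = [0.2058, 0.2495, 0.3370, 0.2077]
t=4: π = [0.2082, 0.2441, 0.3401, 0.2076]
t=5: π = [0.2074, 0.2456, 0.3394, 0.2075]
t=6: π = [0.2076, 0.2452, 0.3397, 0.2076]
t=7: π = [0.2075, 0.2453, 0.3396, 0.2075]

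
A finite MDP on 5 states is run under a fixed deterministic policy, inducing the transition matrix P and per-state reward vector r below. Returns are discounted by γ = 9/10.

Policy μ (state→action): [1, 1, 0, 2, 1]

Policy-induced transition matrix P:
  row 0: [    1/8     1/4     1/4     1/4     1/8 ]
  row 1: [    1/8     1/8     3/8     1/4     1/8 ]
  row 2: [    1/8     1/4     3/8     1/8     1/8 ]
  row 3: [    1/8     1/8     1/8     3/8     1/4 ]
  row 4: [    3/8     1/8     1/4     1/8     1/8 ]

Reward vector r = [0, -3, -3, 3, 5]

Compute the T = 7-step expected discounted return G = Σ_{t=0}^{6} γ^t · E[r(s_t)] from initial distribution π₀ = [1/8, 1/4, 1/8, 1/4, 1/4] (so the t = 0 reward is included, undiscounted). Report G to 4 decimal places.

G = 1.2936

t=0: π = [0.1250, 0.2500, 0.1250, 0.2500, 0.2500], E[r] = 0.8750, γ^t·E[r] = 0.875000, running G = 0.875000
t=1: π = [0.1875, 0.1563, 0.2656, 0.2344, 0.1563], E[r] = 0.2188, γ^t·E[r] = 0.196875, running G = 1.071875
t=2: π = [0.1641, 0.1816, 0.2734, 0.2266, 0.1543], E[r] = 0.0859, γ^t·E[r] = 0.069609, running G = 1.141484
t=3: π = [0.1636, 0.1797, 0.2786, 0.2249, 0.1533], E[r] = 0.0664, γ^t·E[r] = 0.048410, running G = 1.189895
t=4: π = [0.1633, 0.1803, 0.2792, 0.2241, 0.1531], E[r] = 0.0596, γ^t·E[r] = 0.039084, running G = 1.228979
t=5: π = [0.1633, 0.1803, 0.2794, 0.2240, 0.1530], E[r] = 0.0578, γ^t·E[r] = 0.034149, running G = 1.263127
t=6: π = [0.1633, 0.1803, 0.2795, 0.2239, 0.1530], E[r] = 0.0574, γ^t·E[r] = 0.030507, running G = 1.293634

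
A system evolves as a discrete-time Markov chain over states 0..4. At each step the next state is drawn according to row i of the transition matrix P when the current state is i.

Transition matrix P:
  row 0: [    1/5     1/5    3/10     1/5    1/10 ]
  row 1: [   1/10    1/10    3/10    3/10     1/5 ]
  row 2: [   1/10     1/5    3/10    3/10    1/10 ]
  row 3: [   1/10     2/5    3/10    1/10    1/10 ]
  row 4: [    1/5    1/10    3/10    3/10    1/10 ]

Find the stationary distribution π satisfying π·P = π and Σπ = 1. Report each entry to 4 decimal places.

π = [0.1246, 0.2143, 0.3000, 0.2396, 0.1214]

Balance equations π_j = Σ_i π_i·P[i][j]:
  π_0 = 1/5·π_0 + 1/10·π_1 + 1/10·π_2 + 1/10·π_3 + 1/5·π_4
  π_1 = 1/5·π_0 + 1/10·π_1 + 1/5·π_2 + 2/5·π_3 + 1/10·π_4
  π_2 = 3/10·π_0 + 3/10·π_1 + 3/10·π_2 + 3/10·π_3 + 3/10·π_4
  π_3 = 1/5·π_0 + 3/10·π_1 + 3/10·π_2 + 1/10·π_3 + 3/10·π_4
  normalize: π_0 + π_1 + π_2 + π_3 + π_4 = 1
Solving the linear system gives exactly π = [747/5995, 257/1199, 3/10, 2873/11990, 728/5995].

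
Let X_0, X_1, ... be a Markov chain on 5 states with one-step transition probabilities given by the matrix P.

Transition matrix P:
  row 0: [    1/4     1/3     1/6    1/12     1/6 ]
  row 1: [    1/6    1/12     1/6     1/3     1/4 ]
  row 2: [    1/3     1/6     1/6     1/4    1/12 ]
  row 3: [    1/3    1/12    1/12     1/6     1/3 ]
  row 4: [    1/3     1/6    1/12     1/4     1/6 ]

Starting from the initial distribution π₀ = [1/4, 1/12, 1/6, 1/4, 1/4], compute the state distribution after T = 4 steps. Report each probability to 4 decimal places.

t=0: π = [0.2500, 0.0833, 0.1667, 0.2500, 0.2500]
t=1: π = [0.2986, 0.1806, 0.1250, 0.1944, 0.2014]
t=2: π = [0.2784, 0.1852, 0.1337, 0.1991, 0.2037]
t=3: π = [0.2793, 0.1810, 0.1331, 0.2024, 0.2041]
t=4: π = [0.2799, 0.1813, 0.1328, 0.2017, 0.2044]

π = [0.2799, 0.1813, 0.1328, 0.2017, 0.2044]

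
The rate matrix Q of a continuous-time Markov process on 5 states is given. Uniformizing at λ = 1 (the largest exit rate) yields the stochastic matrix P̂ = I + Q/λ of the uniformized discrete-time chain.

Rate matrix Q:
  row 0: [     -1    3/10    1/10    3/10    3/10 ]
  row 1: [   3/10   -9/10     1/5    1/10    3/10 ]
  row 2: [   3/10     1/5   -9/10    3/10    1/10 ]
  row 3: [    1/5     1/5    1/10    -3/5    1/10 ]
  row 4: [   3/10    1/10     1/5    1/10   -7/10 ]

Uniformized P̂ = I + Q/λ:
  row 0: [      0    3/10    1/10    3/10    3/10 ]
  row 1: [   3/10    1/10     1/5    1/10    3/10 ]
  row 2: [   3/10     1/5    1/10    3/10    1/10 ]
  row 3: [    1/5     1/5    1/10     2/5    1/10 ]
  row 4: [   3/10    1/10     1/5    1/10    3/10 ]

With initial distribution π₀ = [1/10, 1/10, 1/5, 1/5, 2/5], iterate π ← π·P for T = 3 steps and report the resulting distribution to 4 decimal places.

π = [0.2145, 0.1790, 0.1413, 0.2420, 0.2232]

t=0: π = [0.1000, 0.1000, 0.2000, 0.2000, 0.4000]
t=1: π = [0.2500, 0.1600, 0.1500, 0.2200, 0.2200]
t=2: π = [0.2030, 0.1870, 0.1380, 0.2460, 0.2260]
t=3: π = [0.2145, 0.1790, 0.1413, 0.2420, 0.2232]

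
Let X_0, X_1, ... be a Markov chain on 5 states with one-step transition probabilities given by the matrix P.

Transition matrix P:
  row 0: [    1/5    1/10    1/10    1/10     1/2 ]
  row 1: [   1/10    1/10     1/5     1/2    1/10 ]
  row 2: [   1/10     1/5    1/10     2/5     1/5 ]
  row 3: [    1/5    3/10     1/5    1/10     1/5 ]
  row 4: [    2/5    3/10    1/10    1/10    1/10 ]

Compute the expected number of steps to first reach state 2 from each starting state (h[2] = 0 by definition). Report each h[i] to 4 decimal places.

First-step conditioning: h[2] = 0; for i ≠ 2, h[i] = 1 + Σ_k P[i][k]·h[k].
  h[0] = 1 + 1/5·h[0] + 1/10·h[1] + 1/10·h[3] + 1/2·h[4]
  h[1] = 1 + 1/10·h[0] + 1/10·h[1] + 1/2·h[3] + 1/10·h[4]
  h[3] = 1 + 1/5·h[0] + 3/10·h[1] + 1/10·h[3] + 1/5·h[4]
  h[4] = 1 + 2/5·h[0] + 3/10·h[1] + 1/10·h[3] + 1/10·h[4]
Solving the 4×4 linear system over states ≠ 2 gives exactly h = [6960/949, 460/73, 0, 470/73, 6820/949] (h[2] = 0 is the target).

h = [7.3340, 6.3014, 0.0000, 6.4384, 7.1865]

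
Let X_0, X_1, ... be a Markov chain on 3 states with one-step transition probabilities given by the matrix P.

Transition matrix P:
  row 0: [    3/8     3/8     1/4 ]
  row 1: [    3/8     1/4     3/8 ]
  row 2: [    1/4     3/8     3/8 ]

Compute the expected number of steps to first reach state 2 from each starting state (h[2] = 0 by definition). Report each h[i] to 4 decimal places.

h = [3.4286, 3.0476, 0.0000]

First-step conditioning: h[2] = 0; for i ≠ 2, h[i] = 1 + Σ_k P[i][k]·h[k].
  h[0] = 1 + 3/8·h[0] + 3/8·h[1]
  h[1] = 1 + 3/8·h[0] + 1/4·h[1]
Solving the 2×2 linear system over states ≠ 2 gives exactly h = [24/7, 64/21, 0] (h[2] = 0 is the target).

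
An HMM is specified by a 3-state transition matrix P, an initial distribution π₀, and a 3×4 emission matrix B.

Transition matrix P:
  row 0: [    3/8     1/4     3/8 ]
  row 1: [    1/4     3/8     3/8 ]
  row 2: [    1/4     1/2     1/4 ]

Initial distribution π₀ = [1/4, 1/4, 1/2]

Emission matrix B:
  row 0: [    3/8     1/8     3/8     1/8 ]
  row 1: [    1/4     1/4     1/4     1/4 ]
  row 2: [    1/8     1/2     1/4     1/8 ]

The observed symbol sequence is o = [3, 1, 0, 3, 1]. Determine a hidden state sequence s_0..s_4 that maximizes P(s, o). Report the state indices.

path = [1, 2, 1, 1, 2]

t=0: δ = [3.125e-02, 6.250e-02, 6.250e-02]  (obs o_0=3)
t=1: δ = [1.953e-03, 7.812e-03, 1.172e-02]  ψ = [1, 2, 1]  (obs o_1=1)
t=2: δ = [1.099e-03, 1.465e-03, 3.662e-04]  ψ = [2, 2, 1]  (obs o_2=0)
t=3: δ = [5.150e-05, 1.373e-04, 6.866e-05]  ψ = [0, 1, 1]  (obs o_3=3)
t=4: δ = [4.292e-06, 1.287e-05, 2.575e-05]  ψ = [1, 1, 1]  (obs o_4=1)
backtrack: best end state = 2; path = [1, 2, 1, 1, 2]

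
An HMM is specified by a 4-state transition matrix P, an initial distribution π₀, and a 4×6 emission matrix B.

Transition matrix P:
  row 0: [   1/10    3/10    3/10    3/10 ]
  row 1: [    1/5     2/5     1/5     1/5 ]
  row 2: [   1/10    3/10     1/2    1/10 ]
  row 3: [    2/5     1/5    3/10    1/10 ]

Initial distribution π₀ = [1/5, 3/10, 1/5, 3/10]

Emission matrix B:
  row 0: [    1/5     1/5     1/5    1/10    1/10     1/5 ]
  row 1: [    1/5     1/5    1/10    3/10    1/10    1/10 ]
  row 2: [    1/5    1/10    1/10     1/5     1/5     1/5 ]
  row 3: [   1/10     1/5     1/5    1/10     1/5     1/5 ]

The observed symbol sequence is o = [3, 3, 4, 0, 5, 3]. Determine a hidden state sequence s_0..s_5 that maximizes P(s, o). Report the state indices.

path = [1, 1, 2, 2, 2, 2]

t=0: δ = [2.000e-02, 9.000e-02, 4.000e-02, 3.000e-02]  (obs o_0=3)
t=1: δ = [1.800e-03, 1.080e-02, 4.000e-03, 1.800e-03]  ψ = [1, 1, 2, 1]  (obs o_1=3)
t=2: δ = [2.160e-04, 4.320e-04, 4.320e-04, 4.320e-04]  ψ = [1, 1, 1, 1]  (obs o_2=4)
t=3: δ = [3.456e-05, 3.456e-05, 4.320e-05, 8.640e-06]  ψ = [3, 1, 2, 1]  (obs o_3=0)
t=4: δ = [1.382e-06, 1.382e-06, 4.320e-06, 2.074e-06]  ψ = [1, 1, 2, 0]  (obs o_4=5)
t=5: δ = [8.294e-08, 3.888e-07, 4.320e-07, 4.320e-08]  ψ = [3, 2, 2, 2]  (obs o_5=3)
backtrack: best end state = 2; path = [1, 1, 2, 2, 2, 2]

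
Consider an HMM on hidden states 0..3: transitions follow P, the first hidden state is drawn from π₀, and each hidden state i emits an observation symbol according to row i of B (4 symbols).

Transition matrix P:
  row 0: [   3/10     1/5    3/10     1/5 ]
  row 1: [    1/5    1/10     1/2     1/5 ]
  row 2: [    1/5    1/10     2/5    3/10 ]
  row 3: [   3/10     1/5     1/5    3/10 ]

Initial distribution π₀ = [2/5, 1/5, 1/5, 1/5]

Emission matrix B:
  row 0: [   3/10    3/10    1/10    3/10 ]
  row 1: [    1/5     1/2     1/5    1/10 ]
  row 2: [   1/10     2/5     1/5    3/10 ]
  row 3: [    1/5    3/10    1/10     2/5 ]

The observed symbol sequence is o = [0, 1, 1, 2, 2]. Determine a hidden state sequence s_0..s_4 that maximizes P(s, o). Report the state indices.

path = [0, 1, 2, 2, 2]

t=0: δ = [1.200e-01, 4.000e-02, 2.000e-02, 4.000e-02]  (obs o_0=0)
t=1: δ = [1.080e-02, 1.200e-02, 1.440e-02, 7.200e-03]  ψ = [0, 0, 0, 0]  (obs o_1=1)
t=2: δ = [9.720e-04, 1.080e-03, 2.400e-03, 1.296e-03]  ψ = [0, 0, 1, 2]  (obs o_2=1)
t=3: δ = [4.800e-05, 5.184e-05, 1.920e-04, 7.200e-05]  ψ = [2, 3, 2, 2]  (obs o_3=2)
t=4: δ = [3.840e-06, 3.840e-06, 1.536e-05, 5.760e-06]  ψ = [2, 2, 2, 2]  (obs o_4=2)
backtrack: best end state = 2; path = [0, 1, 2, 2, 2]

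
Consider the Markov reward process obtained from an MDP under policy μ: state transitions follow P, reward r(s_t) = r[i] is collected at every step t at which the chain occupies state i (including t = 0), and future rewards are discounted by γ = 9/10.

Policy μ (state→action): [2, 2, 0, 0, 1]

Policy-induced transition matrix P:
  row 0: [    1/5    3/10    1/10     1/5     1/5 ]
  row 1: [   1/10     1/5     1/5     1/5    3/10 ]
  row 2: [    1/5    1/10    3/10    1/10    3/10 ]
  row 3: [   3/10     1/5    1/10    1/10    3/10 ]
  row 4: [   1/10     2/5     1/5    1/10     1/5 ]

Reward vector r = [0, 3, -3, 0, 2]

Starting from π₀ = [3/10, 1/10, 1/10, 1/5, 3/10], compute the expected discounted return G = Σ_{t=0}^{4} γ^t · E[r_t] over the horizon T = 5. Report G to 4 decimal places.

G = 2.9040

t=0: π = [0.3000, 0.1000, 0.1000, 0.2000, 0.3000], E[r] = 0.6000, γ^t·E[r] = 0.600000, running G = 0.600000
t=1: π = [0.1800, 0.2800, 0.1600, 0.1400, 0.2400], E[r] = 0.8400, γ^t·E[r] = 0.756000, running G = 1.356000
t=2: π = [0.1620, 0.2500, 0.1840, 0.1460, 0.2580], E[r] = 0.7140, γ^t·E[r] = 0.578340, running G = 1.934340
t=3: π = [0.1638, 0.2494, 0.1876, 0.1412, 0.2580], E[r] = 0.7014, γ^t·E[r] = 0.511321, running G = 2.445661
t=4: π = [0.1634, 0.2492, 0.1883, 0.1413, 0.2578], E[r] = 0.6985, γ^t·E[r] = 0.458299, running G = 2.903960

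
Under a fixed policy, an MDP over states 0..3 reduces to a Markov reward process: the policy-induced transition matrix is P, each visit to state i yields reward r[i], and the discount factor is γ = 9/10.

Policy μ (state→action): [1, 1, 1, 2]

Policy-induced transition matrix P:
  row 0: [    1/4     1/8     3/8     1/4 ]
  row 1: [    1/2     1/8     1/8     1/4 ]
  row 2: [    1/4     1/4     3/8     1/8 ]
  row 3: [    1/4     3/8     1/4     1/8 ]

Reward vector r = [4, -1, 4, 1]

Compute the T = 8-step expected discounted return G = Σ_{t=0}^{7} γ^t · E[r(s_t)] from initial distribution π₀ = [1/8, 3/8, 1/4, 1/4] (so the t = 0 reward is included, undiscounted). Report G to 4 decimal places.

t=0: π = [0.1250, 0.3750, 0.2500, 0.2500], E[r] = 1.3750, γ^t·E[r] = 1.375000, running G = 1.375000
t=1: π = [0.3438, 0.2188, 0.2500, 0.1875], E[r] = 2.3438, γ^t·E[r] = 2.109375, running G = 3.484375
t=2: π = [0.3047, 0.2031, 0.2969, 0.1953], E[r] = 2.3984, γ^t·E[r] = 1.942734, running G = 5.427109
t=3: π = [0.3008, 0.2109, 0.2998, 0.1885], E[r] = 2.3799, γ^t·E[r] = 1.734935, running G = 7.162044
t=4: π = [0.3027, 0.2096, 0.2987, 0.1890], E[r] = 2.3851, γ^t·E[r] = 1.564885, running G = 8.726929
t=5: π = [0.3024, 0.2096, 0.2990, 0.1890], E[r] = 2.3850, γ^t·E[r] = 1.408306, running G = 10.135235
t=6: π = [0.3024, 0.2096, 0.2990, 0.1890], E[r] = 2.3848, γ^t·E[r] = 1.267404, running G = 11.402639
t=7: π = [0.3024, 0.2096, 0.2990, 0.1890], E[r] = 2.3849, γ^t·E[r] = 1.140682, running G = 12.543322

G = 12.5433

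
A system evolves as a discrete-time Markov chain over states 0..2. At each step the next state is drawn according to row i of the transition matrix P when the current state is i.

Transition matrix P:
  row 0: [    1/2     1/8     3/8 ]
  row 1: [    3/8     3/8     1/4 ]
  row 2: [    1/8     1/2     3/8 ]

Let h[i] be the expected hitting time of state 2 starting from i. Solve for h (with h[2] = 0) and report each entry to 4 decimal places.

h = [2.8235, 3.2941, 0.0000]

First-step conditioning: h[2] = 0; for i ≠ 2, h[i] = 1 + Σ_k P[i][k]·h[k].
  h[0] = 1 + 1/2·h[0] + 1/8·h[1]
  h[1] = 1 + 3/8·h[0] + 3/8·h[1]
Solving the 2×2 linear system over states ≠ 2 gives exactly h = [48/17, 56/17, 0] (h[2] = 0 is the target).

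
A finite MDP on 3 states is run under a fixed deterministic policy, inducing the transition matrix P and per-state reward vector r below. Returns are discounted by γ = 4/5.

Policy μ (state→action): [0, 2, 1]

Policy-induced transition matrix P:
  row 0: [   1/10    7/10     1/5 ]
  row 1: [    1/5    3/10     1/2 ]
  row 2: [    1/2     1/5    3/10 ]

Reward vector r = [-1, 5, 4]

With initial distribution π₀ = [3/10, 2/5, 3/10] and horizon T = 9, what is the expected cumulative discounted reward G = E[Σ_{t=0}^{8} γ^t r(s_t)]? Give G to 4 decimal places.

t=0: π = [0.3000, 0.4000, 0.3000], E[r] = 2.9000, γ^t·E[r] = 2.900000, running G = 2.900000
t=1: π = [0.2600, 0.3900, 0.3500], E[r] = 3.0900, γ^t·E[r] = 2.472000, running G = 5.372000
t=2: π = [0.2790, 0.3690, 0.3520], E[r] = 2.9740, γ^t·E[r] = 1.903360, running G = 7.275360
t=3: π = [0.2777, 0.3764, 0.3459], E[r] = 2.9879, γ^t·E[r] = 1.529805, running G = 8.805165
t=4: π = [0.2760, 0.3765, 0.3475], E[r] = 2.9965, γ^t·E[r] = 1.227362, running G = 10.032527
t=5: π = [0.2767, 0.3756, 0.3477], E[r] = 2.9924, γ^t·E[r] = 0.980544, running G = 11.013071
t=6: π = [0.2766, 0.3759, 0.3475], E[r] = 2.9927, γ^t·E[r] = 0.784511, running G = 11.797582
t=7: π = [0.2766, 0.3759, 0.3475], E[r] = 2.9930, γ^t·E[r] = 0.627685, running G = 12.425267
t=8: π = [0.2766, 0.3759, 0.3475], E[r] = 2.9929, γ^t·E[r] = 0.502125, running G = 12.927392

G = 12.9274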